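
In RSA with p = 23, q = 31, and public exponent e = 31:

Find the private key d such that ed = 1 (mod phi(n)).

Step 1: n = 23 * 31 = 713.
Step 2: phi(n) = 22 * 30 = 660.
Step 3: Find d such that 31 * d = 1 (mod 660).
Step 4: d = 31^(-1) mod 660 = 511.
Verification: 31 * 511 = 15841 = 24 * 660 + 1.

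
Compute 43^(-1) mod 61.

Step 1: We need x such that 43 * x = 1 (mod 61).
Step 2: Using the extended Euclidean algorithm or trial:
  43 * 44 = 1892 = 31 * 61 + 1.
Step 3: Since 1892 mod 61 = 1, the inverse is x = 44.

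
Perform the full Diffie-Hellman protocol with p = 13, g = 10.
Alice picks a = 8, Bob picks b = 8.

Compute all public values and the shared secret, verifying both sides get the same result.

Step 1: A = g^a mod p = 10^8 mod 13 = 9.
Step 2: B = g^b mod p = 10^8 mod 13 = 9.
Step 3: Alice computes s = B^a mod p = 9^8 mod 13 = 3.
Step 4: Bob computes s = A^b mod p = 9^8 mod 13 = 3.
Both sides agree: shared secret = 3.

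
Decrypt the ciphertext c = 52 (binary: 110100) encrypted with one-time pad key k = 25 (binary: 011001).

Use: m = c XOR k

Step 1: XOR ciphertext with key:
  Ciphertext: 110100
  Key:        011001
  XOR:        101101
Step 2: Plaintext = 101101 = 45 in decimal.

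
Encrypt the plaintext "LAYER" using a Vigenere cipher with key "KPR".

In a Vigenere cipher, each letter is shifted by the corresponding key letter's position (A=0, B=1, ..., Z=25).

Step 1: Repeat key to match plaintext length:
  Plaintext: LAYER
  Key:       KPRKP
Step 2: Encrypt each letter:
  L(11) + K(10) = (11+10) mod 26 = 21 = V
  A(0) + P(15) = (0+15) mod 26 = 15 = P
  Y(24) + R(17) = (24+17) mod 26 = 15 = P
  E(4) + K(10) = (4+10) mod 26 = 14 = O
  R(17) + P(15) = (17+15) mod 26 = 6 = G
Ciphertext: VPPOG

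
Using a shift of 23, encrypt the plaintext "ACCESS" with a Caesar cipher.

Step 1: For each letter, shift forward by 23 positions (mod 26).
  A (position 0) -> position (0+23) mod 26 = 23 -> X
  C (position 2) -> position (2+23) mod 26 = 25 -> Z
  C (position 2) -> position (2+23) mod 26 = 25 -> Z
  E (position 4) -> position (4+23) mod 26 = 1 -> B
  S (position 18) -> position (18+23) mod 26 = 15 -> P
  S (position 18) -> position (18+23) mod 26 = 15 -> P
Result: XZZBPP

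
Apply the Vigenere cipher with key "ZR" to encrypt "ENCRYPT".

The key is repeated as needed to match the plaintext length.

Step 1: Repeat key to match plaintext length:
  Plaintext: ENCRYPT
  Key:       ZRZRZRZ
Step 2: Encrypt each letter:
  E(4) + Z(25) = (4+25) mod 26 = 3 = D
  N(13) + R(17) = (13+17) mod 26 = 4 = E
  C(2) + Z(25) = (2+25) mod 26 = 1 = B
  R(17) + R(17) = (17+17) mod 26 = 8 = I
  Y(24) + Z(25) = (24+25) mod 26 = 23 = X
  P(15) + R(17) = (15+17) mod 26 = 6 = G
  T(19) + Z(25) = (19+25) mod 26 = 18 = S
Ciphertext: DEBIXGS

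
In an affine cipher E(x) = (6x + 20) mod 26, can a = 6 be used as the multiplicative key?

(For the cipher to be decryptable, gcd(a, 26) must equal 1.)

Step 1: Compute gcd(6, 26).
Step 2: gcd(6, 26) = 2.
Since gcd = 2 != 1, 6 shares a common factor with 26, so it cannot be used.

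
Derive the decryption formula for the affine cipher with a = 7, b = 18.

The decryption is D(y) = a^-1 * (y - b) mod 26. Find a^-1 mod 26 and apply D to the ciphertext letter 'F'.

Step 1: Find a^-1, the modular inverse of 7 mod 26.
Step 2: We need 7 * a^-1 = 1 (mod 26).
Step 3: 7 * 15 = 105 = 4 * 26 + 1, so a^-1 = 15.
Step 4: D(y) = 15(y - 18) mod 26.
Step 5: Apply to 'F' (y = 5): D(5) = 15 * (5 - 18) mod 26 = 15 * -13 mod 26 = 13 -> 'N'.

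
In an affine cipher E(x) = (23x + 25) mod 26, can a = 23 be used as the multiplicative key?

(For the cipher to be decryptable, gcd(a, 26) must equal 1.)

Step 1: Compute gcd(23, 26).
Step 2: gcd(23, 26) = 1.
Since gcd = 1, 23 is coprime with 26, so it is a valid key.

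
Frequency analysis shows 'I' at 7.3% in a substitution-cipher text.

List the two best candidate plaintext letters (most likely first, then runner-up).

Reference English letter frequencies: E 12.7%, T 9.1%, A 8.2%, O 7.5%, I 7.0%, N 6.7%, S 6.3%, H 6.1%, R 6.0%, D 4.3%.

Step 1: Observed frequency of 'I' is 7.3%.
Step 2: Compute distances to each reference frequency and sort:
  O (7.5%): difference = 0.2% <-- BEST
  I (7.0%): difference = 0.3% <-- RUNNER-UP
  N (6.7%): difference = 0.6%
  A (8.2%): difference = 0.9%
  S (6.3%): difference = 1.0%
Step 3: Most likely is 'O' (7.5%, diff 0.2%); second most likely is 'I' (7.0%, diff 0.3%).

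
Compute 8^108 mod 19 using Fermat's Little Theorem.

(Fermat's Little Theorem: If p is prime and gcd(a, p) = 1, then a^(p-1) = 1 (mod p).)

Step 1: Since 19 is prime, by Fermat's Little Theorem: 8^18 = 1 (mod 19).
Step 2: Reduce exponent: 108 mod 18 = 0.
Step 3: So 8^108 = 8^0 (mod 19).
Step 4: 8^0 mod 19 = 1.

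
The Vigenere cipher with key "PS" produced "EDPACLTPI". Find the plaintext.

Step 1: Extend key: PSPSPSPSP
Step 2: Decrypt each letter (c - k) mod 26:
  E(4) - P(15) = (4-15) mod 26 = 15 = P
  D(3) - S(18) = (3-18) mod 26 = 11 = L
  P(15) - P(15) = (15-15) mod 26 = 0 = A
  A(0) - S(18) = (0-18) mod 26 = 8 = I
  C(2) - P(15) = (2-15) mod 26 = 13 = N
  L(11) - S(18) = (11-18) mod 26 = 19 = T
  T(19) - P(15) = (19-15) mod 26 = 4 = E
  P(15) - S(18) = (15-18) mod 26 = 23 = X
  I(8) - P(15) = (8-15) mod 26 = 19 = T
Plaintext: PLAINTEXT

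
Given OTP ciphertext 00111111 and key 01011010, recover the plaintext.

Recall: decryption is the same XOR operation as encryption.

Step 1: XOR ciphertext with key:
  Ciphertext: 00111111
  Key:        01011010
  XOR:        01100101
Step 2: Plaintext = 01100101 = 101 in decimal.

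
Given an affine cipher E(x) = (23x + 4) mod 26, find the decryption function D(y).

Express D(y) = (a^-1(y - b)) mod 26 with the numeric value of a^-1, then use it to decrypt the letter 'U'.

Step 1: Find a^-1, the modular inverse of 23 mod 26.
Step 2: We need 23 * a^-1 = 1 (mod 26).
Step 3: 23 * 17 = 391 = 15 * 26 + 1, so a^-1 = 17.
Step 4: D(y) = 17(y - 4) mod 26.
Step 5: Apply to 'U' (y = 20): D(20) = 17 * (20 - 4) mod 26 = 17 * 16 mod 26 = 12 -> 'M'.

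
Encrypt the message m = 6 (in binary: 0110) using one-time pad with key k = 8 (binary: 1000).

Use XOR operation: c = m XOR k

Step 1: Write out the XOR operation bit by bit:
  Message: 0110
  Key:     1000
  XOR:     1110
Step 2: Convert to decimal: 1110 = 14.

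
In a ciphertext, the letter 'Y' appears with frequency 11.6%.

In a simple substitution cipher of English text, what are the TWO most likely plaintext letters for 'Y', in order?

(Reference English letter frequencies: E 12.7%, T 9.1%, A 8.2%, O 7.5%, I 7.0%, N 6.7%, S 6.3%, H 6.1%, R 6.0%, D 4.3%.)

Step 1: Observed frequency of 'Y' is 11.6%.
Step 2: Compute distances to each reference frequency and sort:
  E (12.7%): difference = 1.1% <-- BEST
  T (9.1%): difference = 2.5% <-- RUNNER-UP
  A (8.2%): difference = 3.4%
  O (7.5%): difference = 4.1%
  I (7.0%): difference = 4.6%
Step 3: Most likely is 'E' (12.7%, diff 1.1%); second most likely is 'T' (9.1%, diff 2.5%).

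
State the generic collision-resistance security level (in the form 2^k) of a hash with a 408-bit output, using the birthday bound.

Step 1: The birthday paradox gives collision probability ~50% after sqrt(2^n) = 2^(n/2) hashes.
Step 2: For 408-bit output: 2^(408/2) = 2^204.
Step 3: Approximately 2^204 hash computations needed.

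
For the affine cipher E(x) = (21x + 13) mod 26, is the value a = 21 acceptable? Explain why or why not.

Step 1: Compute gcd(21, 26).
Step 2: gcd(21, 26) = 1.
Since gcd = 1, 21 is coprime with 26, so it is a valid key.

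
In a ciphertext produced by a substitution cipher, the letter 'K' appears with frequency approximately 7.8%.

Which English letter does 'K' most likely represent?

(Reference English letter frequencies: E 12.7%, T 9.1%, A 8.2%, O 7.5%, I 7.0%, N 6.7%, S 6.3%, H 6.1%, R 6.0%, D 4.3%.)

Step 1: The observed frequency is 7.8%.
Step 2: Compare with English frequencies:
  E: 12.7% (difference: 4.9%)
  T: 9.1% (difference: 1.3%)
  A: 8.2% (difference: 0.4%)
  O: 7.5% (difference: 0.3%) <-- closest
  I: 7.0% (difference: 0.8%)
  N: 6.7% (difference: 1.1%)
  S: 6.3% (difference: 1.5%)
  H: 6.1% (difference: 1.7%)
  R: 6.0% (difference: 1.8%)
  D: 4.3% (difference: 3.5%)
Step 3: 'K' most likely represents 'O' (frequency 7.5%).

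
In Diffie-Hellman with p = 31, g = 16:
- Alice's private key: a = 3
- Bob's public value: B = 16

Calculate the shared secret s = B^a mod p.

Step 1: s = B^a mod p = 16^3 mod 31.
  16^1 mod 31 = 16
  16^2 mod 31 = (16 * 16) mod 31 = 8
  16^3 mod 31 = (8 * 16) mod 31 = 4
Result: shared secret = 4.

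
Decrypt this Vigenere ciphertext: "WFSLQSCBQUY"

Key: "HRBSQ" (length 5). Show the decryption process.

Step 1: Key 'HRBSQ' has length 5. Extended key: HRBSQHRBSQH
Step 2: Decrypt each position:
  W(22) - H(7) = 15 = P
  F(5) - R(17) = 14 = O
  S(18) - B(1) = 17 = R
  L(11) - S(18) = 19 = T
  Q(16) - Q(16) = 0 = A
  S(18) - H(7) = 11 = L
  C(2) - R(17) = 11 = L
  B(1) - B(1) = 0 = A
  Q(16) - S(18) = 24 = Y
  U(20) - Q(16) = 4 = E
  Y(24) - H(7) = 17 = R
Plaintext: PORTALLAYER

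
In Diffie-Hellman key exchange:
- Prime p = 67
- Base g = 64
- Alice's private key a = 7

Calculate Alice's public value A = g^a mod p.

Step 1: A = g^a mod p = 64^7 mod 67.
  64^1 mod 67 = 64
  64^2 mod 67 = (64 * 64) mod 67 = 9
  64^3 mod 67 = (9 * 64) mod 67 = 40
  64^4 mod 67 = (40 * 64) mod 67 = 14
  64^5 mod 67 = (14 * 64) mod 67 = 25
  64^6 mod 67 = (25 * 64) mod 67 = 59
  64^7 mod 67 = (59 * 64) mod 67 = 24
Result: A = 24.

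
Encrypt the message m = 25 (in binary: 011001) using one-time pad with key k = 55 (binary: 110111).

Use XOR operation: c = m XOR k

Step 1: Write out the XOR operation bit by bit:
  Message: 011001
  Key:     110111
  XOR:     101110
Step 2: Convert to decimal: 101110 = 46.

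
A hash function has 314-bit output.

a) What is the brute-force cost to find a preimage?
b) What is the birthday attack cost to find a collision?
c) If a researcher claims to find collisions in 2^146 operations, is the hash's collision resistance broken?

Step 1: Preimage resistance requires brute-force of 2^314 operations.
Step 2: Collision resistance (birthday bound) = 2^(314/2) = 2^157.
Step 3: The claimed attack costs 2^146 operations.
Step 4: Since 2^146 < 2^157, the claimed attack beats the generic birthday bound, so collision resistance is broken.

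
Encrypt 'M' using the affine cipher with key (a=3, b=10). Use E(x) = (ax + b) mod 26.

Step 1: Convert 'M' to number: x = 12.
Step 2: E(12) = (3 * 12 + 10) mod 26 = 46 mod 26 = 20.
Step 3: Convert 20 back to letter: U.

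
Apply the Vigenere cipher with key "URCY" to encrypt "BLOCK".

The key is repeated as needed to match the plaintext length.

Step 1: Repeat key to match plaintext length:
  Plaintext: BLOCK
  Key:       URCYU
Step 2: Encrypt each letter:
  B(1) + U(20) = (1+20) mod 26 = 21 = V
  L(11) + R(17) = (11+17) mod 26 = 2 = C
  O(14) + C(2) = (14+2) mod 26 = 16 = Q
  C(2) + Y(24) = (2+24) mod 26 = 0 = A
  K(10) + U(20) = (10+20) mod 26 = 4 = E
Ciphertext: VCQAE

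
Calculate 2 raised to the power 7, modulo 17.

Step 1: Compute 2^7 mod 17 step by step, reducing modulo 17 at each step.
  2^1 mod 17 = 2
  2^2 mod 17 = (2 * 2) mod 17 = 4
  2^3 mod 17 = (4 * 2) mod 17 = 8
  2^4 mod 17 = (8 * 2) mod 17 = 16
  2^5 mod 17 = (16 * 2) mod 17 = 15
  2^6 mod 17 = (15 * 2) mod 17 = 13
  2^7 mod 17 = (13 * 2) mod 17 = 9
Step 2: Result = 9.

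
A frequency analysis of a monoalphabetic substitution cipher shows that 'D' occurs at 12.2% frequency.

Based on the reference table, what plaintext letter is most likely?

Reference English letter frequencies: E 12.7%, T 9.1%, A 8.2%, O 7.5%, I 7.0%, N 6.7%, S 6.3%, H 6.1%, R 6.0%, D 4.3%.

Step 1: The observed frequency is 12.2%.
Step 2: Compare with English frequencies:
  E: 12.7% (difference: 0.5%) <-- closest
  T: 9.1% (difference: 3.1%)
  A: 8.2% (difference: 4.0%)
  O: 7.5% (difference: 4.7%)
  I: 7.0% (difference: 5.2%)
  N: 6.7% (difference: 5.5%)
  S: 6.3% (difference: 5.9%)
  H: 6.1% (difference: 6.1%)
  R: 6.0% (difference: 6.2%)
  D: 4.3% (difference: 7.9%)
Step 3: 'D' most likely represents 'E' (frequency 12.7%).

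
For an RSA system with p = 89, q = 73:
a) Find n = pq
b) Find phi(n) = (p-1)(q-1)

Step 1: n = p * q = 89 * 73 = 6497.
Step 2: phi(n) = (p-1)(q-1) = 88 * 72 = 6336.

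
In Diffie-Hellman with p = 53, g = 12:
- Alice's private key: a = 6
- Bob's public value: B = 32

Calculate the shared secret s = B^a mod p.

Step 1: s = B^a mod p = 32^6 mod 53.
  32^1 mod 53 = 32
  32^2 mod 53 = (32 * 32) mod 53 = 17
  32^3 mod 53 = (17 * 32) mod 53 = 14
  32^4 mod 53 = (14 * 32) mod 53 = 24
  32^5 mod 53 = (24 * 32) mod 53 = 26
  32^6 mod 53 = (26 * 32) mod 53 = 37
Result: shared secret = 37.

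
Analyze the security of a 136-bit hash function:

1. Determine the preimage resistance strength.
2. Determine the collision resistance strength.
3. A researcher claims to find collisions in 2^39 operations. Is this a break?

Step 1: Preimage resistance requires brute-force of 2^136 operations.
Step 2: Collision resistance (birthday bound) = 2^(136/2) = 2^68.
Step 3: The claimed attack costs 2^39 operations.
Step 4: Since 2^39 < 2^68, the claimed attack beats the generic birthday bound, so collision resistance is broken.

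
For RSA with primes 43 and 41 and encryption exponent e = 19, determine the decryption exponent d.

Step 1: n = 43 * 41 = 1763.
Step 2: phi(n) = 42 * 40 = 1680.
Step 3: Find d such that 19 * d = 1 (mod 1680).
Step 4: d = 19^(-1) mod 1680 = 619.
Verification: 19 * 619 = 11761 = 7 * 1680 + 1.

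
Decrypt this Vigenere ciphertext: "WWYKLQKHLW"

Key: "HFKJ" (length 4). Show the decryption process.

Step 1: Key 'HFKJ' has length 4. Extended key: HFKJHFKJHF
Step 2: Decrypt each position:
  W(22) - H(7) = 15 = P
  W(22) - F(5) = 17 = R
  Y(24) - K(10) = 14 = O
  K(10) - J(9) = 1 = B
  L(11) - H(7) = 4 = E
  Q(16) - F(5) = 11 = L
  K(10) - K(10) = 0 = A
  H(7) - J(9) = 24 = Y
  L(11) - H(7) = 4 = E
  W(22) - F(5) = 17 = R
Plaintext: PROBELAYER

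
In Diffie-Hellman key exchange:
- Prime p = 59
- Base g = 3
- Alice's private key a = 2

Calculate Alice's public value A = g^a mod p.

Step 1: A = g^a mod p = 3^2 mod 59.
  3^1 mod 59 = 3
  3^2 mod 59 = (3 * 3) mod 59 = 9
Result: A = 9.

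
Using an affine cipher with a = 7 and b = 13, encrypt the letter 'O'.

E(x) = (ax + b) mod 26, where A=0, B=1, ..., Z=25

Step 1: Convert 'O' to number: x = 14.
Step 2: E(14) = (7 * 14 + 13) mod 26 = 111 mod 26 = 7.
Step 3: Convert 7 back to letter: H.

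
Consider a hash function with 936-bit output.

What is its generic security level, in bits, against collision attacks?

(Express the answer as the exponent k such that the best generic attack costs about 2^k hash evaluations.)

Step 1: The hash has a 936-bit output.
Step 2: Collision resistance means it should be infeasible to find any x != y with h(x) = h(y).
By the birthday bound, a generic collision search succeeds after about sqrt(2^936) = 2^(936/2) = 2^468 evaluations.
Step 3: Security level = 468 bits.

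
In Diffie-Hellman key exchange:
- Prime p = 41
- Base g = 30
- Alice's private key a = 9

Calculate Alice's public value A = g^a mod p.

Step 1: A = g^a mod p = 30^9 mod 41.
  30^1 mod 41 = 30
  30^2 mod 41 = (30 * 30) mod 41 = 39
  30^3 mod 41 = (39 * 30) mod 41 = 22
  30^4 mod 41 = (22 * 30) mod 41 = 4
  30^5 mod 41 = (4 * 30) mod 41 = 38
  30^6 mod 41 = (38 * 30) mod 41 = 33
  30^7 mod 41 = (33 * 30) mod 41 = 6
  30^8 mod 41 = (6 * 30) mod 41 = 16
  30^9 mod 41 = (16 * 30) mod 41 = 29
Result: A = 29.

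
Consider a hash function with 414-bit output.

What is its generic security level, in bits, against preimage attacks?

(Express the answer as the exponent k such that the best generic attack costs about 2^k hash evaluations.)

Step 1: The hash has a 414-bit output.
Step 2: Preimage resistance means: given a digest h(x), it should be infeasible to find any input that hashes to it.
With a 414-bit output there are 2^414 possible digests, so a generic brute-force preimage search costs about 2^414 evaluations.
Step 3: Security level = 414 bits.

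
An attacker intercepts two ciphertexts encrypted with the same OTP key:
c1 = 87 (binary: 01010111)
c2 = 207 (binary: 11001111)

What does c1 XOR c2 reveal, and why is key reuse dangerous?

Step 1: c1 XOR c2 = (m1 XOR k) XOR (m2 XOR k).
Step 2: By XOR associativity/commutativity: = m1 XOR m2 XOR k XOR k = m1 XOR m2.
Step 3: 01010111 XOR 11001111 = 10011000 = 152.
Step 4: The key cancels out! An attacker learns m1 XOR m2 = 152, revealing the relationship between plaintexts.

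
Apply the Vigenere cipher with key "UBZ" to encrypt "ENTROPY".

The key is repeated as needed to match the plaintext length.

Step 1: Repeat key to match plaintext length:
  Plaintext: ENTROPY
  Key:       UBZUBZU
Step 2: Encrypt each letter:
  E(4) + U(20) = (4+20) mod 26 = 24 = Y
  N(13) + B(1) = (13+1) mod 26 = 14 = O
  T(19) + Z(25) = (19+25) mod 26 = 18 = S
  R(17) + U(20) = (17+20) mod 26 = 11 = L
  O(14) + B(1) = (14+1) mod 26 = 15 = P
  P(15) + Z(25) = (15+25) mod 26 = 14 = O
  Y(24) + U(20) = (24+20) mod 26 = 18 = S
Ciphertext: YOSLPOS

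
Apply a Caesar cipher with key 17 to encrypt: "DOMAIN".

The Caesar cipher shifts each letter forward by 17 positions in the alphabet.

Step 1: For each letter, shift forward by 17 positions (mod 26).
  D (position 3) -> position (3+17) mod 26 = 20 -> U
  O (position 14) -> position (14+17) mod 26 = 5 -> F
  M (position 12) -> position (12+17) mod 26 = 3 -> D
  A (position 0) -> position (0+17) mod 26 = 17 -> R
  I (position 8) -> position (8+17) mod 26 = 25 -> Z
  N (position 13) -> position (13+17) mod 26 = 4 -> E
Result: UFDRZE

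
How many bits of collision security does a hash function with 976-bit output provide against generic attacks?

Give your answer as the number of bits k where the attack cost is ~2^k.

Step 1: The hash has a 976-bit output.
Step 2: Collision resistance means it should be infeasible to find any x != y with h(x) = h(y).
By the birthday bound, a generic collision search succeeds after about sqrt(2^976) = 2^(976/2) = 2^488 evaluations.
Step 3: Security level = 488 bits.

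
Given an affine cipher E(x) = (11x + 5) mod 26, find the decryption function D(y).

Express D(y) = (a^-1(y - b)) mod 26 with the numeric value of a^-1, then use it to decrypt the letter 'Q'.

Step 1: Find a^-1, the modular inverse of 11 mod 26.
Step 2: We need 11 * a^-1 = 1 (mod 26).
Step 3: 11 * 19 = 209 = 8 * 26 + 1, so a^-1 = 19.
Step 4: D(y) = 19(y - 5) mod 26.
Step 5: Apply to 'Q' (y = 16): D(16) = 19 * (16 - 5) mod 26 = 19 * 11 mod 26 = 1 -> 'B'.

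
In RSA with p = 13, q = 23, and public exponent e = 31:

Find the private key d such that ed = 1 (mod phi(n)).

Step 1: n = 13 * 23 = 299.
Step 2: phi(n) = 12 * 22 = 264.
Step 3: Find d such that 31 * d = 1 (mod 264).
Step 4: d = 31^(-1) mod 264 = 247.
Verification: 31 * 247 = 7657 = 29 * 264 + 1.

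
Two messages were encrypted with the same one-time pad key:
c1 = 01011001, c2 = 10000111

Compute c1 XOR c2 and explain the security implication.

Step 1: c1 XOR c2 = (m1 XOR k) XOR (m2 XOR k).
Step 2: By XOR associativity/commutativity: = m1 XOR m2 XOR k XOR k = m1 XOR m2.
Step 3: 01011001 XOR 10000111 = 11011110 = 222.
Step 4: The key cancels out! An attacker learns m1 XOR m2 = 222, revealing the relationship between plaintexts.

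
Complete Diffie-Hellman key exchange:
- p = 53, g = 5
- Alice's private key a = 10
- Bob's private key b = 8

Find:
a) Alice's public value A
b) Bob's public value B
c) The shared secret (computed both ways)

Step 1: A = g^a mod p = 5^10 mod 53 = 4.
Step 2: B = g^b mod p = 5^8 mod 53 = 15.
Step 3: Alice computes s = B^a mod p = 15^10 mod 53 = 28.
Step 4: Bob computes s = A^b mod p = 4^8 mod 53 = 28.
Both sides agree: shared secret = 28.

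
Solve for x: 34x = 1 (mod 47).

Step 1: We need x such that 34 * x = 1 (mod 47).
Step 2: Using the extended Euclidean algorithm or trial:
  34 * 18 = 612 = 13 * 47 + 1.
Step 3: Since 612 mod 47 = 1, the inverse is x = 18.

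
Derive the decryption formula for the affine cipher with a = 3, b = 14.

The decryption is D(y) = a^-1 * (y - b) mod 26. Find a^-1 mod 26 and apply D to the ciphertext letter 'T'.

Step 1: Find a^-1, the modular inverse of 3 mod 26.
Step 2: We need 3 * a^-1 = 1 (mod 26).
Step 3: 3 * 9 = 27 = 1 * 26 + 1, so a^-1 = 9.
Step 4: D(y) = 9(y - 14) mod 26.
Step 5: Apply to 'T' (y = 19): D(19) = 9 * (19 - 14) mod 26 = 9 * 5 mod 26 = 19 -> 'T'.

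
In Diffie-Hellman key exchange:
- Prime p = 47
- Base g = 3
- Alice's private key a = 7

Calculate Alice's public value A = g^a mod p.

Step 1: A = g^a mod p = 3^7 mod 47.
  3^1 mod 47 = 3
  3^2 mod 47 = (3 * 3) mod 47 = 9
  3^3 mod 47 = (9 * 3) mod 47 = 27
  3^4 mod 47 = (27 * 3) mod 47 = 34
  3^5 mod 47 = (34 * 3) mod 47 = 8
  3^6 mod 47 = (8 * 3) mod 47 = 24
  3^7 mod 47 = (24 * 3) mod 47 = 25
Result: A = 25.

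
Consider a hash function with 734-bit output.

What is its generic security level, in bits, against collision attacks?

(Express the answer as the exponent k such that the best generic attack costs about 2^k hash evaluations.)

Step 1: The hash has a 734-bit output.
Step 2: Collision resistance means it should be infeasible to find any x != y with h(x) = h(y).
By the birthday bound, a generic collision search succeeds after about sqrt(2^734) = 2^(734/2) = 2^367 evaluations.
Step 3: Security level = 367 bits.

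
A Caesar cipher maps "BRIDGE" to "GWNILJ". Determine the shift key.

Step 1: Compare first letters: B (position 1) -> G (position 6).
Step 2: Shift = (6 - 1) mod 26 = 5.
The shift value is 5.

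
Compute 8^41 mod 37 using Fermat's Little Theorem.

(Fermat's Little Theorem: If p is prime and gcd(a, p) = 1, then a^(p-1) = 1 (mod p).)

Step 1: Since 37 is prime, by Fermat's Little Theorem: 8^36 = 1 (mod 37).
Step 2: Reduce exponent: 41 mod 36 = 5.
Step 3: So 8^41 = 8^5 (mod 37).
Step 4: 8^5 mod 37 = 23.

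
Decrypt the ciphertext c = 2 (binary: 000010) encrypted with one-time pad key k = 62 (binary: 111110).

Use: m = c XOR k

Step 1: XOR ciphertext with key:
  Ciphertext: 000010
  Key:        111110
  XOR:        111100
Step 2: Plaintext = 111100 = 60 in decimal.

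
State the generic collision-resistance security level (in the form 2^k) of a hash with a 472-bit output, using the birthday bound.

Step 1: The birthday paradox gives collision probability ~50% after sqrt(2^n) = 2^(n/2) hashes.
Step 2: For 472-bit output: 2^(472/2) = 2^236.
Step 3: Approximately 2^236 hash computations needed.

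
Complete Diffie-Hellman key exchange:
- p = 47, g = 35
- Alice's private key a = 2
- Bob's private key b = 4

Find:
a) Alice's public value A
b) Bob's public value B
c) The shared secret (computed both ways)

Step 1: A = g^a mod p = 35^2 mod 47 = 3.
Step 2: B = g^b mod p = 35^4 mod 47 = 9.
Step 3: Alice computes s = B^a mod p = 9^2 mod 47 = 34.
Step 4: Bob computes s = A^b mod p = 3^4 mod 47 = 34.
Both sides agree: shared secret = 34.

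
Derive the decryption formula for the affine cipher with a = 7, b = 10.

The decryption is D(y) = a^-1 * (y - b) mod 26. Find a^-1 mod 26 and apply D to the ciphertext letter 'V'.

Step 1: Find a^-1, the modular inverse of 7 mod 26.
Step 2: We need 7 * a^-1 = 1 (mod 26).
Step 3: 7 * 15 = 105 = 4 * 26 + 1, so a^-1 = 15.
Step 4: D(y) = 15(y - 10) mod 26.
Step 5: Apply to 'V' (y = 21): D(21) = 15 * (21 - 10) mod 26 = 15 * 11 mod 26 = 9 -> 'J'.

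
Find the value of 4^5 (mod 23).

Step 1: Compute 4^5 mod 23 step by step, reducing modulo 23 at each step.
  4^1 mod 23 = 4
  4^2 mod 23 = (4 * 4) mod 23 = 16
  4^3 mod 23 = (16 * 4) mod 23 = 18
  4^4 mod 23 = (18 * 4) mod 23 = 3
  4^5 mod 23 = (3 * 4) mod 23 = 12
Step 2: Result = 12.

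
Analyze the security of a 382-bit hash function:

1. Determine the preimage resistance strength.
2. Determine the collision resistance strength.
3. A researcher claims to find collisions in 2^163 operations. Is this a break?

Step 1: Preimage resistance requires brute-force of 2^382 operations.
Step 2: Collision resistance (birthday bound) = 2^(382/2) = 2^191.
Step 3: The claimed attack costs 2^163 operations.
Step 4: Since 2^163 < 2^191, the claimed attack beats the generic birthday bound, so collision resistance is broken.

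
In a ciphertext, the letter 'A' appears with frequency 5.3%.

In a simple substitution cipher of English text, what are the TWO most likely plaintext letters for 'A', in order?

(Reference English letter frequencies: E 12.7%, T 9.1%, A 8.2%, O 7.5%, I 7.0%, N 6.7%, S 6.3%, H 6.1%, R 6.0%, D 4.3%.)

Step 1: Observed frequency of 'A' is 5.3%.
Step 2: Compute distances to each reference frequency and sort:
  R (6.0%): difference = 0.7% <-- BEST
  H (6.1%): difference = 0.8% <-- RUNNER-UP
  S (6.3%): difference = 1.0%
  D (4.3%): difference = 1.0%
  N (6.7%): difference = 1.4%
Step 3: Most likely is 'R' (6.0%, diff 0.7%); second most likely is 'H' (6.1%, diff 0.8%).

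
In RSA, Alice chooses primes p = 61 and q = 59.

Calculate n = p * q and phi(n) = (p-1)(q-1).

Step 1: n = p * q = 61 * 59 = 3599.
Step 2: phi(n) = (p-1)(q-1) = 60 * 58 = 3480.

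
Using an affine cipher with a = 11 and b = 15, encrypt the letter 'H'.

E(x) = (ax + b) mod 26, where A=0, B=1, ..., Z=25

Step 1: Convert 'H' to number: x = 7.
Step 2: E(7) = (11 * 7 + 15) mod 26 = 92 mod 26 = 14.
Step 3: Convert 14 back to letter: O.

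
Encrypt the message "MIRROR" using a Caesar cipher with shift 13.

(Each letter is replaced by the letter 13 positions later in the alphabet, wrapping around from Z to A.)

Step 1: For each letter, shift forward by 13 positions (mod 26).
  M (position 12) -> position (12+13) mod 26 = 25 -> Z
  I (position 8) -> position (8+13) mod 26 = 21 -> V
  R (position 17) -> position (17+13) mod 26 = 4 -> E
  R (position 17) -> position (17+13) mod 26 = 4 -> E
  O (position 14) -> position (14+13) mod 26 = 1 -> B
  R (position 17) -> position (17+13) mod 26 = 4 -> E
Result: ZVEEBE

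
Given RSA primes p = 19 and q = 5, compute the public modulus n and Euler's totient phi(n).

Step 1: n = p * q = 19 * 5 = 95.
Step 2: phi(n) = (p-1)(q-1) = 18 * 4 = 72.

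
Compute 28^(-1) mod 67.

Step 1: We need x such that 28 * x = 1 (mod 67).
Step 2: Using the extended Euclidean algorithm or trial:
  28 * 12 = 336 = 5 * 67 + 1.
Step 3: Since 336 mod 67 = 1, the inverse is x = 12.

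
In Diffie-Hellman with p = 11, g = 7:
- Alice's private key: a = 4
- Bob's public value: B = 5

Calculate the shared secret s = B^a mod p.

Step 1: s = B^a mod p = 5^4 mod 11.
  5^1 mod 11 = 5
  5^2 mod 11 = (5 * 5) mod 11 = 3
  5^3 mod 11 = (3 * 5) mod 11 = 4
  5^4 mod 11 = (4 * 5) mod 11 = 9
Result: shared secret = 9.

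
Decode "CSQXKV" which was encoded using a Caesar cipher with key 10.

Step 1: Reverse the shift by subtracting 10 from each letter position.
  C (position 2) -> position (2-10) mod 26 = 18 -> S
  S (position 18) -> position (18-10) mod 26 = 8 -> I
  Q (position 16) -> position (16-10) mod 26 = 6 -> G
  X (position 23) -> position (23-10) mod 26 = 13 -> N
  K (position 10) -> position (10-10) mod 26 = 0 -> A
  V (position 21) -> position (21-10) mod 26 = 11 -> L
Decrypted message: SIGNAL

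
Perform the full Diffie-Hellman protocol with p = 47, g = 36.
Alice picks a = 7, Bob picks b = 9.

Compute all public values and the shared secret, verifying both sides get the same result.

Step 1: A = g^a mod p = 36^7 mod 47 = 16.
Step 2: B = g^b mod p = 36^9 mod 47 = 9.
Step 3: Alice computes s = B^a mod p = 9^7 mod 47 = 14.
Step 4: Bob computes s = A^b mod p = 16^9 mod 47 = 14.
Both sides agree: shared secret = 14.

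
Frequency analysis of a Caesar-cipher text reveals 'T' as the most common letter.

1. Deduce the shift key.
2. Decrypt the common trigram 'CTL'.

Step 1: In English, 'E' is the most frequent letter (12.7%).
Step 2: The most frequent ciphertext letter is 'T' (position 19).
Step 3: Shift = (19 - 4) mod 26 = 15.
Step 4: Decrypt 'CTL' by shifting back 15:
  C -> N
  T -> E
  L -> W
Step 5: 'CTL' decrypts to 'NEW'.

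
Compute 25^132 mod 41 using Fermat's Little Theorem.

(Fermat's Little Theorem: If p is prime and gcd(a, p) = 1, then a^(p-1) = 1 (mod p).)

Step 1: Since 41 is prime, by Fermat's Little Theorem: 25^40 = 1 (mod 41).
Step 2: Reduce exponent: 132 mod 40 = 12.
Step 3: So 25^132 = 25^12 (mod 41).
Step 4: 25^12 mod 41 = 10.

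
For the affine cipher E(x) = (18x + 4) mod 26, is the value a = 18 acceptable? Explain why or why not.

Step 1: Compute gcd(18, 26).
Step 2: gcd(18, 26) = 2.
Since gcd = 2 != 1, 18 shares a common factor with 26, so it cannot be used.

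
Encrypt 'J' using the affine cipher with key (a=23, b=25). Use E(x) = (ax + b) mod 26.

Step 1: Convert 'J' to number: x = 9.
Step 2: E(9) = (23 * 9 + 25) mod 26 = 232 mod 26 = 24.
Step 3: Convert 24 back to letter: Y.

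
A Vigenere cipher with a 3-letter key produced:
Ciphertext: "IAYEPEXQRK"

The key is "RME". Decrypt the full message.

Step 1: Key 'RME' has length 3. Extended key: RMERMERMER
Step 2: Decrypt each position:
  I(8) - R(17) = 17 = R
  A(0) - M(12) = 14 = O
  Y(24) - E(4) = 20 = U
  E(4) - R(17) = 13 = N
  P(15) - M(12) = 3 = D
  E(4) - E(4) = 0 = A
  X(23) - R(17) = 6 = G
  Q(16) - M(12) = 4 = E
  R(17) - E(4) = 13 = N
  K(10) - R(17) = 19 = T
Plaintext: ROUNDAGENT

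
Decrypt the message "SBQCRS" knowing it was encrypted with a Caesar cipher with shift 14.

Step 1: Reverse the shift by subtracting 14 from each letter position.
  S (position 18) -> position (18-14) mod 26 = 4 -> E
  B (position 1) -> position (1-14) mod 26 = 13 -> N
  Q (position 16) -> position (16-14) mod 26 = 2 -> C
  C (position 2) -> position (2-14) mod 26 = 14 -> O
  R (position 17) -> position (17-14) mod 26 = 3 -> D
  S (position 18) -> position (18-14) mod 26 = 4 -> E
Decrypted message: ENCODE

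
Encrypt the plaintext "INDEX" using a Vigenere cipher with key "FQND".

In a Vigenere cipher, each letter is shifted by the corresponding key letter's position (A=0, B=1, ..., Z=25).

Step 1: Repeat key to match plaintext length:
  Plaintext: INDEX
  Key:       FQNDF
Step 2: Encrypt each letter:
  I(8) + F(5) = (8+5) mod 26 = 13 = N
  N(13) + Q(16) = (13+16) mod 26 = 3 = D
  D(3) + N(13) = (3+13) mod 26 = 16 = Q
  E(4) + D(3) = (4+3) mod 26 = 7 = H
  X(23) + F(5) = (23+5) mod 26 = 2 = C
Ciphertext: NDQHC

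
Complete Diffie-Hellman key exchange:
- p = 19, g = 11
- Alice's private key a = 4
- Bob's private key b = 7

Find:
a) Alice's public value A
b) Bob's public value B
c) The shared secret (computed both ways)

Step 1: A = g^a mod p = 11^4 mod 19 = 11.
Step 2: B = g^b mod p = 11^7 mod 19 = 11.
Step 3: Alice computes s = B^a mod p = 11^4 mod 19 = 11.
Step 4: Bob computes s = A^b mod p = 11^7 mod 19 = 11.
Both sides agree: shared secret = 11.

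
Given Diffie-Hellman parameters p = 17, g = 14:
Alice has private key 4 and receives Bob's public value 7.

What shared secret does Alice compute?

Step 1: s = B^a mod p = 7^4 mod 17.
  7^1 mod 17 = 7
  7^2 mod 17 = (7 * 7) mod 17 = 15
  7^3 mod 17 = (15 * 7) mod 17 = 3
  7^4 mod 17 = (3 * 7) mod 17 = 4
Result: shared secret = 4.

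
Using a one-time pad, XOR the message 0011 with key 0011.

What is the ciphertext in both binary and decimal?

Step 1: Write out the XOR operation bit by bit:
  Message: 0011
  Key:     0011
  XOR:     0000
Step 2: Convert to decimal: 0000 = 0.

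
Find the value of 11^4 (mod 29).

Step 1: Compute 11^4 mod 29 step by step, reducing modulo 29 at each step.
  11^1 mod 29 = 11
  11^2 mod 29 = (11 * 11) mod 29 = 5
  11^3 mod 29 = (5 * 11) mod 29 = 26
  11^4 mod 29 = (26 * 11) mod 29 = 25
Step 2: Result = 25.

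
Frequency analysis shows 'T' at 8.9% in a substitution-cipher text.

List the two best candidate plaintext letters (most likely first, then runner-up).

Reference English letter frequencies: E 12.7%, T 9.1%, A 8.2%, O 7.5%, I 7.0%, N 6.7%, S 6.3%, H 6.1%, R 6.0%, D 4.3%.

Step 1: Observed frequency of 'T' is 8.9%.
Step 2: Compute distances to each reference frequency and sort:
  T (9.1%): difference = 0.2% <-- BEST
  A (8.2%): difference = 0.7% <-- RUNNER-UP
  O (7.5%): difference = 1.4%
  I (7.0%): difference = 1.9%
  N (6.7%): difference = 2.2%
Step 3: Most likely is 'T' (9.1%, diff 0.2%); second most likely is 'A' (8.2%, diff 0.7%).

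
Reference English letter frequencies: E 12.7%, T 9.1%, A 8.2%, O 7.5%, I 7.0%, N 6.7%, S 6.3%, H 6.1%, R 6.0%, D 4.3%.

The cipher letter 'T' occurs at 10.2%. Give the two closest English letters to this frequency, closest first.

Step 1: Observed frequency of 'T' is 10.2%.
Step 2: Compute distances to each reference frequency and sort:
  T (9.1%): difference = 1.1% <-- BEST
  A (8.2%): difference = 2.0% <-- RUNNER-UP
  E (12.7%): difference = 2.5%
  O (7.5%): difference = 2.7%
  I (7.0%): difference = 3.2%
Step 3: Most likely is 'T' (9.1%, diff 1.1%); second most likely is 'A' (8.2%, diff 2.0%).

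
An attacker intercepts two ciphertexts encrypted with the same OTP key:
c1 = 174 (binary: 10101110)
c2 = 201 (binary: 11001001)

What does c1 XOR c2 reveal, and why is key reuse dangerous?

Step 1: c1 XOR c2 = (m1 XOR k) XOR (m2 XOR k).
Step 2: By XOR associativity/commutativity: = m1 XOR m2 XOR k XOR k = m1 XOR m2.
Step 3: 10101110 XOR 11001001 = 01100111 = 103.
Step 4: The key cancels out! An attacker learns m1 XOR m2 = 103, revealing the relationship between plaintexts.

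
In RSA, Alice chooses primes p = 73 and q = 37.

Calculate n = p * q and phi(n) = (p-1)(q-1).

Step 1: n = p * q = 73 * 37 = 2701.
Step 2: phi(n) = (p-1)(q-1) = 72 * 36 = 2592.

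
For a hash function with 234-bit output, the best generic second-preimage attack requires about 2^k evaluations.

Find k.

Step 1: The hash has a 234-bit output.
Step 2: Second-preimage resistance means: given a specific input x, it should be infeasible to find a different y with h(y) = h(x).
With a 234-bit output, a generic search for a second preimage costs about 2^234 evaluations (each trial matches the fixed target with probability 2^-234).
Step 3: Security level = 234 bits.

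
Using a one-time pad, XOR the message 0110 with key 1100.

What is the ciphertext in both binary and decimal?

Step 1: Write out the XOR operation bit by bit:
  Message: 0110
  Key:     1100
  XOR:     1010
Step 2: Convert to decimal: 1010 = 10.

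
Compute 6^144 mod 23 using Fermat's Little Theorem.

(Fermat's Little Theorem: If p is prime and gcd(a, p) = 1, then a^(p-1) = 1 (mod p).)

Step 1: Since 23 is prime, by Fermat's Little Theorem: 6^22 = 1 (mod 23).
Step 2: Reduce exponent: 144 mod 22 = 12.
Step 3: So 6^144 = 6^12 (mod 23).
Step 4: 6^12 mod 23 = 6.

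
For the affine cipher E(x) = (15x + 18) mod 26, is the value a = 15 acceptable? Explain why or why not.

Step 1: Compute gcd(15, 26).
Step 2: gcd(15, 26) = 1.
Since gcd = 1, 15 is coprime with 26, so it is a valid key.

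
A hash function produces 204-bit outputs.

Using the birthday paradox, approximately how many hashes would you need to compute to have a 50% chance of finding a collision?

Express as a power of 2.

Step 1: The birthday paradox gives collision probability ~50% after sqrt(2^n) = 2^(n/2) hashes.
Step 2: For 204-bit output: 2^(204/2) = 2^102.
Step 3: Approximately 2^102 hash computations needed.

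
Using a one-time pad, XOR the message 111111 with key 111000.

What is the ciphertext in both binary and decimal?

Step 1: Write out the XOR operation bit by bit:
  Message: 111111
  Key:     111000
  XOR:     000111
Step 2: Convert to decimal: 000111 = 7.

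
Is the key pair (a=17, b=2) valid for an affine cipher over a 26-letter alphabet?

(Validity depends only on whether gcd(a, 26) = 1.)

Step 1: Compute gcd(17, 26).
Step 2: gcd(17, 26) = 1.
Since gcd = 1, 17 is coprime with 26, so it is a valid key.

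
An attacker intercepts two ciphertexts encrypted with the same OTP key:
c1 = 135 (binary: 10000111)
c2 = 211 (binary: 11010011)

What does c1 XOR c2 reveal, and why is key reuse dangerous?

Step 1: c1 XOR c2 = (m1 XOR k) XOR (m2 XOR k).
Step 2: By XOR associativity/commutativity: = m1 XOR m2 XOR k XOR k = m1 XOR m2.
Step 3: 10000111 XOR 11010011 = 01010100 = 84.
Step 4: The key cancels out! An attacker learns m1 XOR m2 = 84, revealing the relationship between plaintexts.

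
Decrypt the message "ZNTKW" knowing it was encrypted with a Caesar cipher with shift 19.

Step 1: Reverse the shift by subtracting 19 from each letter position.
  Z (position 25) -> position (25-19) mod 26 = 6 -> G
  N (position 13) -> position (13-19) mod 26 = 20 -> U
  T (position 19) -> position (19-19) mod 26 = 0 -> A
  K (position 10) -> position (10-19) mod 26 = 17 -> R
  W (position 22) -> position (22-19) mod 26 = 3 -> D
Decrypted message: GUARD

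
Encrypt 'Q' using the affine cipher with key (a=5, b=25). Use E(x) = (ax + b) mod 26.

Step 1: Convert 'Q' to number: x = 16.
Step 2: E(16) = (5 * 16 + 25) mod 26 = 105 mod 26 = 1.
Step 3: Convert 1 back to letter: B.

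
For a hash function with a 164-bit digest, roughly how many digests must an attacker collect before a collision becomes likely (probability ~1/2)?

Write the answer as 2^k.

Step 1: The birthday paradox gives collision probability ~50% after sqrt(2^n) = 2^(n/2) hashes.
Step 2: For 164-bit output: 2^(164/2) = 2^82.
Step 3: Approximately 2^82 hash computations needed.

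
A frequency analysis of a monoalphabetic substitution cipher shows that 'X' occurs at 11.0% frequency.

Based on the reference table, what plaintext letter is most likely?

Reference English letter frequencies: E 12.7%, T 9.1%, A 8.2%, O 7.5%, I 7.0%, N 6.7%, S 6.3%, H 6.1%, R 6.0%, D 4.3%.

Step 1: The observed frequency is 11.0%.
Step 2: Compare with English frequencies:
  E: 12.7% (difference: 1.7%) <-- closest
  T: 9.1% (difference: 1.9%)
  A: 8.2% (difference: 2.8%)
  O: 7.5% (difference: 3.5%)
  I: 7.0% (difference: 4.0%)
  N: 6.7% (difference: 4.3%)
  S: 6.3% (difference: 4.7%)
  H: 6.1% (difference: 4.9%)
  R: 6.0% (difference: 5.0%)
  D: 4.3% (difference: 6.7%)
Step 3: 'X' most likely represents 'E' (frequency 12.7%).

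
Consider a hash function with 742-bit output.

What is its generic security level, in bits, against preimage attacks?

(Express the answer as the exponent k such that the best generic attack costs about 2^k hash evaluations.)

Step 1: The hash has a 742-bit output.
Step 2: Preimage resistance means: given a digest h(x), it should be infeasible to find any input that hashes to it.
With a 742-bit output there are 2^742 possible digests, so a generic brute-force preimage search costs about 2^742 evaluations.
Step 3: Security level = 742 bits.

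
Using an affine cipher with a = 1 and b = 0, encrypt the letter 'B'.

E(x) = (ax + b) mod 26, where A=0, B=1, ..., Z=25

Step 1: Convert 'B' to number: x = 1.
Step 2: E(1) = (1 * 1 + 0) mod 26 = 1 mod 26 = 1.
Step 3: Convert 1 back to letter: B.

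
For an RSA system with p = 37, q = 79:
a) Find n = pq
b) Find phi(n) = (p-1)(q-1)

Step 1: n = p * q = 37 * 79 = 2923.
Step 2: phi(n) = (p-1)(q-1) = 36 * 78 = 2808.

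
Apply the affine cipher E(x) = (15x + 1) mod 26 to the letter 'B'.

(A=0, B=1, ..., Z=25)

Step 1: Convert 'B' to number: x = 1.
Step 2: E(1) = (15 * 1 + 1) mod 26 = 16 mod 26 = 16.
Step 3: Convert 16 back to letter: Q.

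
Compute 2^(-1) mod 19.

Step 1: We need x such that 2 * x = 1 (mod 19).
Step 2: Using the extended Euclidean algorithm or trial:
  2 * 10 = 20 = 1 * 19 + 1.
Step 3: Since 20 mod 19 = 1, the inverse is x = 10.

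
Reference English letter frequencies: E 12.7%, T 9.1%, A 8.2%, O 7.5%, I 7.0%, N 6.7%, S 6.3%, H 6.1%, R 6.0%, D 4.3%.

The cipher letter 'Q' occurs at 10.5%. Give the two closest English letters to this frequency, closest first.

Step 1: Observed frequency of 'Q' is 10.5%.
Step 2: Compute distances to each reference frequency and sort:
  T (9.1%): difference = 1.4% <-- BEST
  E (12.7%): difference = 2.2% <-- RUNNER-UP
  A (8.2%): difference = 2.3%
  O (7.5%): difference = 3.0%
  I (7.0%): difference = 3.5%
Step 3: Most likely is 'T' (9.1%, diff 1.4%); second most likely is 'E' (12.7%, diff 2.2%).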